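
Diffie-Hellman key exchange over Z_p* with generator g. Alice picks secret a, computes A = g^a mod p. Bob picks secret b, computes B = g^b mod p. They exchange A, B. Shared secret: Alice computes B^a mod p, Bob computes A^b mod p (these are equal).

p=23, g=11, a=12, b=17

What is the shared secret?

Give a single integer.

Answer: 9

Derivation:
A = 11^12 mod 23  (bits of 12 = 1100)
  bit 0 = 1: r = r^2 * 11 mod 23 = 1^2 * 11 = 1*11 = 11
  bit 1 = 1: r = r^2 * 11 mod 23 = 11^2 * 11 = 6*11 = 20
  bit 2 = 0: r = r^2 mod 23 = 20^2 = 9
  bit 3 = 0: r = r^2 mod 23 = 9^2 = 12
  -> A = 12
B = 11^17 mod 23  (bits of 17 = 10001)
  bit 0 = 1: r = r^2 * 11 mod 23 = 1^2 * 11 = 1*11 = 11
  bit 1 = 0: r = r^2 mod 23 = 11^2 = 6
  bit 2 = 0: r = r^2 mod 23 = 6^2 = 13
  bit 3 = 0: r = r^2 mod 23 = 13^2 = 8
  bit 4 = 1: r = r^2 * 11 mod 23 = 8^2 * 11 = 18*11 = 14
  -> B = 14
s = B^a = 14^12 mod 23  (bits of 12 = 1100)
  bit 0 = 1: r = r^2 * 14 mod 23 = 1^2 * 14 = 1*14 = 14
  bit 1 = 1: r = r^2 * 14 mod 23 = 14^2 * 14 = 12*14 = 7
  bit 2 = 0: r = r^2 mod 23 = 7^2 = 3
  bit 3 = 0: r = r^2 mod 23 = 3^2 = 9
  -> s = B^a = 9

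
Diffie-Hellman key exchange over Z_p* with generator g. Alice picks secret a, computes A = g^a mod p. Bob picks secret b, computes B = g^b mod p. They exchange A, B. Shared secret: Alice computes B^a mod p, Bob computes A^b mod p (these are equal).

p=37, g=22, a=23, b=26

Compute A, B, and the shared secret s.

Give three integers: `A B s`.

Answer: 24 30 28

Derivation:
A = 22^23 mod 37  (bits of 23 = 10111)
  bit 0 = 1: r = r^2 * 22 mod 37 = 1^2 * 22 = 1*22 = 22
  bit 1 = 0: r = r^2 mod 37 = 22^2 = 3
  bit 2 = 1: r = r^2 * 22 mod 37 = 3^2 * 22 = 9*22 = 13
  bit 3 = 1: r = r^2 * 22 mod 37 = 13^2 * 22 = 21*22 = 18
  bit 4 = 1: r = r^2 * 22 mod 37 = 18^2 * 22 = 28*22 = 24
  -> A = 24
B = 22^26 mod 37  (bits of 26 = 11010)
  bit 0 = 1: r = r^2 * 22 mod 37 = 1^2 * 22 = 1*22 = 22
  bit 1 = 1: r = r^2 * 22 mod 37 = 22^2 * 22 = 3*22 = 29
  bit 2 = 0: r = r^2 mod 37 = 29^2 = 27
  bit 3 = 1: r = r^2 * 22 mod 37 = 27^2 * 22 = 26*22 = 17
  bit 4 = 0: r = r^2 mod 37 = 17^2 = 30
  -> B = 30
s = B^a = 30^23 mod 37  (bits of 23 = 10111)
  bit 0 = 1: r = r^2 * 30 mod 37 = 1^2 * 30 = 1*30 = 30
  bit 1 = 0: r = r^2 mod 37 = 30^2 = 12
  bit 2 = 1: r = r^2 * 30 mod 37 = 12^2 * 30 = 33*30 = 28
  bit 3 = 1: r = r^2 * 30 mod 37 = 28^2 * 30 = 7*30 = 25
  bit 4 = 1: r = r^2 * 30 mod 37 = 25^2 * 30 = 33*30 = 28
  -> s = B^a = 28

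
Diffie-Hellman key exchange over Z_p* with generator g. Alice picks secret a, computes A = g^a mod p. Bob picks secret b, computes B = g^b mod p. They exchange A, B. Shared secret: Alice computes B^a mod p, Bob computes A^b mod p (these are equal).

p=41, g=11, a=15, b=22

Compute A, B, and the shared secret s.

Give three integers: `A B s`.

Answer: 27 2 9

Derivation:
A = 11^15 mod 41  (bits of 15 = 1111)
  bit 0 = 1: r = r^2 * 11 mod 41 = 1^2 * 11 = 1*11 = 11
  bit 1 = 1: r = r^2 * 11 mod 41 = 11^2 * 11 = 39*11 = 19
  bit 2 = 1: r = r^2 * 11 mod 41 = 19^2 * 11 = 33*11 = 35
  bit 3 = 1: r = r^2 * 11 mod 41 = 35^2 * 11 = 36*11 = 27
  -> A = 27
B = 11^22 mod 41  (bits of 22 = 10110)
  bit 0 = 1: r = r^2 * 11 mod 41 = 1^2 * 11 = 1*11 = 11
  bit 1 = 0: r = r^2 mod 41 = 11^2 = 39
  bit 2 = 1: r = r^2 * 11 mod 41 = 39^2 * 11 = 4*11 = 3
  bit 3 = 1: r = r^2 * 11 mod 41 = 3^2 * 11 = 9*11 = 17
  bit 4 = 0: r = r^2 mod 41 = 17^2 = 2
  -> B = 2
s = B^a = 2^15 mod 41  (bits of 15 = 1111)
  bit 0 = 1: r = r^2 * 2 mod 41 = 1^2 * 2 = 1*2 = 2
  bit 1 = 1: r = r^2 * 2 mod 41 = 2^2 * 2 = 4*2 = 8
  bit 2 = 1: r = r^2 * 2 mod 41 = 8^2 * 2 = 23*2 = 5
  bit 3 = 1: r = r^2 * 2 mod 41 = 5^2 * 2 = 25*2 = 9
  -> s = B^a = 9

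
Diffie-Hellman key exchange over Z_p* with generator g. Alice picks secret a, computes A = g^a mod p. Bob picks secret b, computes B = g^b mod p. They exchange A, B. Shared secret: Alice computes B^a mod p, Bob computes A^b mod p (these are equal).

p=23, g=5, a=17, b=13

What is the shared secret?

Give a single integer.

Answer: 5

Derivation:
A = 5^17 mod 23  (bits of 17 = 10001)
  bit 0 = 1: r = r^2 * 5 mod 23 = 1^2 * 5 = 1*5 = 5
  bit 1 = 0: r = r^2 mod 23 = 5^2 = 2
  bit 2 = 0: r = r^2 mod 23 = 2^2 = 4
  bit 3 = 0: r = r^2 mod 23 = 4^2 = 16
  bit 4 = 1: r = r^2 * 5 mod 23 = 16^2 * 5 = 3*5 = 15
  -> A = 15
B = 5^13 mod 23  (bits of 13 = 1101)
  bit 0 = 1: r = r^2 * 5 mod 23 = 1^2 * 5 = 1*5 = 5
  bit 1 = 1: r = r^2 * 5 mod 23 = 5^2 * 5 = 2*5 = 10
  bit 2 = 0: r = r^2 mod 23 = 10^2 = 8
  bit 3 = 1: r = r^2 * 5 mod 23 = 8^2 * 5 = 18*5 = 21
  -> B = 21
s = B^a = 21^17 mod 23  (bits of 17 = 10001)
  bit 0 = 1: r = r^2 * 21 mod 23 = 1^2 * 21 = 1*21 = 21
  bit 1 = 0: r = r^2 mod 23 = 21^2 = 4
  bit 2 = 0: r = r^2 mod 23 = 4^2 = 16
  bit 3 = 0: r = r^2 mod 23 = 16^2 = 3
  bit 4 = 1: r = r^2 * 21 mod 23 = 3^2 * 21 = 9*21 = 5
  -> s = B^a = 5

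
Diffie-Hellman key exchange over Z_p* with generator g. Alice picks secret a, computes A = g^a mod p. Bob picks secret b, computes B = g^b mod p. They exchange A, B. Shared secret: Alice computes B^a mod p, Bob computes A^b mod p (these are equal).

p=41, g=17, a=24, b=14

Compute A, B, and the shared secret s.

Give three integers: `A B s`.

Answer: 37 5 10

Derivation:
A = 17^24 mod 41  (bits of 24 = 11000)
  bit 0 = 1: r = r^2 * 17 mod 41 = 1^2 * 17 = 1*17 = 17
  bit 1 = 1: r = r^2 * 17 mod 41 = 17^2 * 17 = 2*17 = 34
  bit 2 = 0: r = r^2 mod 41 = 34^2 = 8
  bit 3 = 0: r = r^2 mod 41 = 8^2 = 23
  bit 4 = 0: r = r^2 mod 41 = 23^2 = 37
  -> A = 37
B = 17^14 mod 41  (bits of 14 = 1110)
  bit 0 = 1: r = r^2 * 17 mod 41 = 1^2 * 17 = 1*17 = 17
  bit 1 = 1: r = r^2 * 17 mod 41 = 17^2 * 17 = 2*17 = 34
  bit 2 = 1: r = r^2 * 17 mod 41 = 34^2 * 17 = 8*17 = 13
  bit 3 = 0: r = r^2 mod 41 = 13^2 = 5
  -> B = 5
s = B^a = 5^24 mod 41  (bits of 24 = 11000)
  bit 0 = 1: r = r^2 * 5 mod 41 = 1^2 * 5 = 1*5 = 5
  bit 1 = 1: r = r^2 * 5 mod 41 = 5^2 * 5 = 25*5 = 2
  bit 2 = 0: r = r^2 mod 41 = 2^2 = 4
  bit 3 = 0: r = r^2 mod 41 = 4^2 = 16
  bit 4 = 0: r = r^2 mod 41 = 16^2 = 10
  -> s = B^a = 10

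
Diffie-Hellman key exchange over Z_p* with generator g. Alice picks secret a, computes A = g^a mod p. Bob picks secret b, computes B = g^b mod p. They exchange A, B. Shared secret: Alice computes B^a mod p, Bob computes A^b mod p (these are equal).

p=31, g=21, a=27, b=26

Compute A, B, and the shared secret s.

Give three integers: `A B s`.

A = 21^27 mod 31  (bits of 27 = 11011)
  bit 0 = 1: r = r^2 * 21 mod 31 = 1^2 * 21 = 1*21 = 21
  bit 1 = 1: r = r^2 * 21 mod 31 = 21^2 * 21 = 7*21 = 23
  bit 2 = 0: r = r^2 mod 31 = 23^2 = 2
  bit 3 = 1: r = r^2 * 21 mod 31 = 2^2 * 21 = 4*21 = 22
  bit 4 = 1: r = r^2 * 21 mod 31 = 22^2 * 21 = 19*21 = 27
  -> A = 27
B = 21^26 mod 31  (bits of 26 = 11010)
  bit 0 = 1: r = r^2 * 21 mod 31 = 1^2 * 21 = 1*21 = 21
  bit 1 = 1: r = r^2 * 21 mod 31 = 21^2 * 21 = 7*21 = 23
  bit 2 = 0: r = r^2 mod 31 = 23^2 = 2
  bit 3 = 1: r = r^2 * 21 mod 31 = 2^2 * 21 = 4*21 = 22
  bit 4 = 0: r = r^2 mod 31 = 22^2 = 19
  -> B = 19
s = B^a = 19^27 mod 31  (bits of 27 = 11011)
  bit 0 = 1: r = r^2 * 19 mod 31 = 1^2 * 19 = 1*19 = 19
  bit 1 = 1: r = r^2 * 19 mod 31 = 19^2 * 19 = 20*19 = 8
  bit 2 = 0: r = r^2 mod 31 = 8^2 = 2
  bit 3 = 1: r = r^2 * 19 mod 31 = 2^2 * 19 = 4*19 = 14
  bit 4 = 1: r = r^2 * 19 mod 31 = 14^2 * 19 = 10*19 = 4
  -> s = B^a = 4

Answer: 27 19 4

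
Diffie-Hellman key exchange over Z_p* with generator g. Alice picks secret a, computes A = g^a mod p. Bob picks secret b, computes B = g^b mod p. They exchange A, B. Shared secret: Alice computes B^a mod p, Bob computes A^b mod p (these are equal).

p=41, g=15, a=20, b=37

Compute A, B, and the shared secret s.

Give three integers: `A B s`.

A = 15^20 mod 41  (bits of 20 = 10100)
  bit 0 = 1: r = r^2 * 15 mod 41 = 1^2 * 15 = 1*15 = 15
  bit 1 = 0: r = r^2 mod 41 = 15^2 = 20
  bit 2 = 1: r = r^2 * 15 mod 41 = 20^2 * 15 = 31*15 = 14
  bit 3 = 0: r = r^2 mod 41 = 14^2 = 32
  bit 4 = 0: r = r^2 mod 41 = 32^2 = 40
  -> A = 40
B = 15^37 mod 41  (bits of 37 = 100101)
  bit 0 = 1: r = r^2 * 15 mod 41 = 1^2 * 15 = 1*15 = 15
  bit 1 = 0: r = r^2 mod 41 = 15^2 = 20
  bit 2 = 0: r = r^2 mod 41 = 20^2 = 31
  bit 3 = 1: r = r^2 * 15 mod 41 = 31^2 * 15 = 18*15 = 24
  bit 4 = 0: r = r^2 mod 41 = 24^2 = 2
  bit 5 = 1: r = r^2 * 15 mod 41 = 2^2 * 15 = 4*15 = 19
  -> B = 19
s = B^a = 19^20 mod 41  (bits of 20 = 10100)
  bit 0 = 1: r = r^2 * 19 mod 41 = 1^2 * 19 = 1*19 = 19
  bit 1 = 0: r = r^2 mod 41 = 19^2 = 33
  bit 2 = 1: r = r^2 * 19 mod 41 = 33^2 * 19 = 23*19 = 27
  bit 3 = 0: r = r^2 mod 41 = 27^2 = 32
  bit 4 = 0: r = r^2 mod 41 = 32^2 = 40
  -> s = B^a = 40

Answer: 40 19 40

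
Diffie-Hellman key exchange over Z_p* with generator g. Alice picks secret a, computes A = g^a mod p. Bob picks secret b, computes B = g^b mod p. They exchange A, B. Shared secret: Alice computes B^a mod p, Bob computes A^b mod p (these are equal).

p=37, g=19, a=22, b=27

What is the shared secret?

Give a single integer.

Answer: 36

Derivation:
A = 19^22 mod 37  (bits of 22 = 10110)
  bit 0 = 1: r = r^2 * 19 mod 37 = 1^2 * 19 = 1*19 = 19
  bit 1 = 0: r = r^2 mod 37 = 19^2 = 28
  bit 2 = 1: r = r^2 * 19 mod 37 = 28^2 * 19 = 7*19 = 22
  bit 3 = 1: r = r^2 * 19 mod 37 = 22^2 * 19 = 3*19 = 20
  bit 4 = 0: r = r^2 mod 37 = 20^2 = 30
  -> A = 30
B = 19^27 mod 37  (bits of 27 = 11011)
  bit 0 = 1: r = r^2 * 19 mod 37 = 1^2 * 19 = 1*19 = 19
  bit 1 = 1: r = r^2 * 19 mod 37 = 19^2 * 19 = 28*19 = 14
  bit 2 = 0: r = r^2 mod 37 = 14^2 = 11
  bit 3 = 1: r = r^2 * 19 mod 37 = 11^2 * 19 = 10*19 = 5
  bit 4 = 1: r = r^2 * 19 mod 37 = 5^2 * 19 = 25*19 = 31
  -> B = 31
s = B^a = 31^22 mod 37  (bits of 22 = 10110)
  bit 0 = 1: r = r^2 * 31 mod 37 = 1^2 * 31 = 1*31 = 31
  bit 1 = 0: r = r^2 mod 37 = 31^2 = 36
  bit 2 = 1: r = r^2 * 31 mod 37 = 36^2 * 31 = 1*31 = 31
  bit 3 = 1: r = r^2 * 31 mod 37 = 31^2 * 31 = 36*31 = 6
  bit 4 = 0: r = r^2 mod 37 = 6^2 = 36
  -> s = B^a = 36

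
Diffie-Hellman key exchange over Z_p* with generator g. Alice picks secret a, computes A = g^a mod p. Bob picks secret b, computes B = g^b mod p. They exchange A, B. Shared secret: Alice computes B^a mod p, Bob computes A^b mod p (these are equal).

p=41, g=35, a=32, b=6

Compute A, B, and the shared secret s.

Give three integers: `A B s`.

A = 35^32 mod 41  (bits of 32 = 100000)
  bit 0 = 1: r = r^2 * 35 mod 41 = 1^2 * 35 = 1*35 = 35
  bit 1 = 0: r = r^2 mod 41 = 35^2 = 36
  bit 2 = 0: r = r^2 mod 41 = 36^2 = 25
  bit 3 = 0: r = r^2 mod 41 = 25^2 = 10
  bit 4 = 0: r = r^2 mod 41 = 10^2 = 18
  bit 5 = 0: r = r^2 mod 41 = 18^2 = 37
  -> A = 37
B = 35^6 mod 41  (bits of 6 = 110)
  bit 0 = 1: r = r^2 * 35 mod 41 = 1^2 * 35 = 1*35 = 35
  bit 1 = 1: r = r^2 * 35 mod 41 = 35^2 * 35 = 36*35 = 30
  bit 2 = 0: r = r^2 mod 41 = 30^2 = 39
  -> B = 39
s = B^a = 39^32 mod 41  (bits of 32 = 100000)
  bit 0 = 1: r = r^2 * 39 mod 41 = 1^2 * 39 = 1*39 = 39
  bit 1 = 0: r = r^2 mod 41 = 39^2 = 4
  bit 2 = 0: r = r^2 mod 41 = 4^2 = 16
  bit 3 = 0: r = r^2 mod 41 = 16^2 = 10
  bit 4 = 0: r = r^2 mod 41 = 10^2 = 18
  bit 5 = 0: r = r^2 mod 41 = 18^2 = 37
  -> s = B^a = 37

Answer: 37 39 37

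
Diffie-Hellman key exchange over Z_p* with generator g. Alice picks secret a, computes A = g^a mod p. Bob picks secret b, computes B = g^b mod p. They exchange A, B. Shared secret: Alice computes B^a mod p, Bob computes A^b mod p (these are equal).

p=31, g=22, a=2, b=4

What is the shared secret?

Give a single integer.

Answer: 28

Derivation:
A = 22^2 mod 31  (bits of 2 = 10)
  bit 0 = 1: r = r^2 * 22 mod 31 = 1^2 * 22 = 1*22 = 22
  bit 1 = 0: r = r^2 mod 31 = 22^2 = 19
  -> A = 19
B = 22^4 mod 31  (bits of 4 = 100)
  bit 0 = 1: r = r^2 * 22 mod 31 = 1^2 * 22 = 1*22 = 22
  bit 1 = 0: r = r^2 mod 31 = 22^2 = 19
  bit 2 = 0: r = r^2 mod 31 = 19^2 = 20
  -> B = 20
s = B^a = 20^2 mod 31  (bits of 2 = 10)
  bit 0 = 1: r = r^2 * 20 mod 31 = 1^2 * 20 = 1*20 = 20
  bit 1 = 0: r = r^2 mod 31 = 20^2 = 28
  -> s = B^a = 28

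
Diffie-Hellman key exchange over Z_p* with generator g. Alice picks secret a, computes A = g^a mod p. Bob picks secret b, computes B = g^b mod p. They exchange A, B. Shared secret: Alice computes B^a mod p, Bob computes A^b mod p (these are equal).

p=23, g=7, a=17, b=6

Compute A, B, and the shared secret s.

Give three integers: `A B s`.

A = 7^17 mod 23  (bits of 17 = 10001)
  bit 0 = 1: r = r^2 * 7 mod 23 = 1^2 * 7 = 1*7 = 7
  bit 1 = 0: r = r^2 mod 23 = 7^2 = 3
  bit 2 = 0: r = r^2 mod 23 = 3^2 = 9
  bit 3 = 0: r = r^2 mod 23 = 9^2 = 12
  bit 4 = 1: r = r^2 * 7 mod 23 = 12^2 * 7 = 6*7 = 19
  -> A = 19
B = 7^6 mod 23  (bits of 6 = 110)
  bit 0 = 1: r = r^2 * 7 mod 23 = 1^2 * 7 = 1*7 = 7
  bit 1 = 1: r = r^2 * 7 mod 23 = 7^2 * 7 = 3*7 = 21
  bit 2 = 0: r = r^2 mod 23 = 21^2 = 4
  -> B = 4
s = B^a = 4^17 mod 23  (bits of 17 = 10001)
  bit 0 = 1: r = r^2 * 4 mod 23 = 1^2 * 4 = 1*4 = 4
  bit 1 = 0: r = r^2 mod 23 = 4^2 = 16
  bit 2 = 0: r = r^2 mod 23 = 16^2 = 3
  bit 3 = 0: r = r^2 mod 23 = 3^2 = 9
  bit 4 = 1: r = r^2 * 4 mod 23 = 9^2 * 4 = 12*4 = 2
  -> s = B^a = 2

Answer: 19 4 2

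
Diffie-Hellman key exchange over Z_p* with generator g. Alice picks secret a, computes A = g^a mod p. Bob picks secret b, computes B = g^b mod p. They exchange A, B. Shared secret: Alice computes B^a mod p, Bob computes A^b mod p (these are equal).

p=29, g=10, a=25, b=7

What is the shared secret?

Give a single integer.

A = 10^25 mod 29  (bits of 25 = 11001)
  bit 0 = 1: r = r^2 * 10 mod 29 = 1^2 * 10 = 1*10 = 10
  bit 1 = 1: r = r^2 * 10 mod 29 = 10^2 * 10 = 13*10 = 14
  bit 2 = 0: r = r^2 mod 29 = 14^2 = 22
  bit 3 = 0: r = r^2 mod 29 = 22^2 = 20
  bit 4 = 1: r = r^2 * 10 mod 29 = 20^2 * 10 = 23*10 = 27
  -> A = 27
B = 10^7 mod 29  (bits of 7 = 111)
  bit 0 = 1: r = r^2 * 10 mod 29 = 1^2 * 10 = 1*10 = 10
  bit 1 = 1: r = r^2 * 10 mod 29 = 10^2 * 10 = 13*10 = 14
  bit 2 = 1: r = r^2 * 10 mod 29 = 14^2 * 10 = 22*10 = 17
  -> B = 17
s = B^a = 17^25 mod 29  (bits of 25 = 11001)
  bit 0 = 1: r = r^2 * 17 mod 29 = 1^2 * 17 = 1*17 = 17
  bit 1 = 1: r = r^2 * 17 mod 29 = 17^2 * 17 = 28*17 = 12
  bit 2 = 0: r = r^2 mod 29 = 12^2 = 28
  bit 3 = 0: r = r^2 mod 29 = 28^2 = 1
  bit 4 = 1: r = r^2 * 17 mod 29 = 1^2 * 17 = 1*17 = 17
  -> s = B^a = 17

Answer: 17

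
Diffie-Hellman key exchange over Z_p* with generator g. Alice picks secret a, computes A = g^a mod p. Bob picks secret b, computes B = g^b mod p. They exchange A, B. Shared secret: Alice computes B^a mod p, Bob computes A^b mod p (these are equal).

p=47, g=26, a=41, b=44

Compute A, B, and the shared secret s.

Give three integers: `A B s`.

A = 26^41 mod 47  (bits of 41 = 101001)
  bit 0 = 1: r = r^2 * 26 mod 47 = 1^2 * 26 = 1*26 = 26
  bit 1 = 0: r = r^2 mod 47 = 26^2 = 18
  bit 2 = 1: r = r^2 * 26 mod 47 = 18^2 * 26 = 42*26 = 11
  bit 3 = 0: r = r^2 mod 47 = 11^2 = 27
  bit 4 = 0: r = r^2 mod 47 = 27^2 = 24
  bit 5 = 1: r = r^2 * 26 mod 47 = 24^2 * 26 = 12*26 = 30
  -> A = 30
B = 26^44 mod 47  (bits of 44 = 101100)
  bit 0 = 1: r = r^2 * 26 mod 47 = 1^2 * 26 = 1*26 = 26
  bit 1 = 0: r = r^2 mod 47 = 26^2 = 18
  bit 2 = 1: r = r^2 * 26 mod 47 = 18^2 * 26 = 42*26 = 11
  bit 3 = 1: r = r^2 * 26 mod 47 = 11^2 * 26 = 27*26 = 44
  bit 4 = 0: r = r^2 mod 47 = 44^2 = 9
  bit 5 = 0: r = r^2 mod 47 = 9^2 = 34
  -> B = 34
s = B^a = 34^41 mod 47  (bits of 41 = 101001)
  bit 0 = 1: r = r^2 * 34 mod 47 = 1^2 * 34 = 1*34 = 34
  bit 1 = 0: r = r^2 mod 47 = 34^2 = 28
  bit 2 = 1: r = r^2 * 34 mod 47 = 28^2 * 34 = 32*34 = 7
  bit 3 = 0: r = r^2 mod 47 = 7^2 = 2
  bit 4 = 0: r = r^2 mod 47 = 2^2 = 4
  bit 5 = 1: r = r^2 * 34 mod 47 = 4^2 * 34 = 16*34 = 27
  -> s = B^a = 27

Answer: 30 34 27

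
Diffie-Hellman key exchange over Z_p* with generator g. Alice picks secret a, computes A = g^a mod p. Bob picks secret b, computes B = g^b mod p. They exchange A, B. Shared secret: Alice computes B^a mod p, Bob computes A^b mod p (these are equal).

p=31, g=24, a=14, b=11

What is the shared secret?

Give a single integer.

Answer: 14

Derivation:
A = 24^14 mod 31  (bits of 14 = 1110)
  bit 0 = 1: r = r^2 * 24 mod 31 = 1^2 * 24 = 1*24 = 24
  bit 1 = 1: r = r^2 * 24 mod 31 = 24^2 * 24 = 18*24 = 29
  bit 2 = 1: r = r^2 * 24 mod 31 = 29^2 * 24 = 4*24 = 3
  bit 3 = 0: r = r^2 mod 31 = 3^2 = 9
  -> A = 9
B = 24^11 mod 31  (bits of 11 = 1011)
  bit 0 = 1: r = r^2 * 24 mod 31 = 1^2 * 24 = 1*24 = 24
  bit 1 = 0: r = r^2 mod 31 = 24^2 = 18
  bit 2 = 1: r = r^2 * 24 mod 31 = 18^2 * 24 = 14*24 = 26
  bit 3 = 1: r = r^2 * 24 mod 31 = 26^2 * 24 = 25*24 = 11
  -> B = 11
s = B^a = 11^14 mod 31  (bits of 14 = 1110)
  bit 0 = 1: r = r^2 * 11 mod 31 = 1^2 * 11 = 1*11 = 11
  bit 1 = 1: r = r^2 * 11 mod 31 = 11^2 * 11 = 28*11 = 29
  bit 2 = 1: r = r^2 * 11 mod 31 = 29^2 * 11 = 4*11 = 13
  bit 3 = 0: r = r^2 mod 31 = 13^2 = 14
  -> s = B^a = 14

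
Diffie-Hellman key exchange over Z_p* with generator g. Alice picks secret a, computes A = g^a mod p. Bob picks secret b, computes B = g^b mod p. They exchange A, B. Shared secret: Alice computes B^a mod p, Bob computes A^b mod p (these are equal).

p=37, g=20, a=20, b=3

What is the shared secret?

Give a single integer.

Answer: 10

Derivation:
A = 20^20 mod 37  (bits of 20 = 10100)
  bit 0 = 1: r = r^2 * 20 mod 37 = 1^2 * 20 = 1*20 = 20
  bit 1 = 0: r = r^2 mod 37 = 20^2 = 30
  bit 2 = 1: r = r^2 * 20 mod 37 = 30^2 * 20 = 12*20 = 18
  bit 3 = 0: r = r^2 mod 37 = 18^2 = 28
  bit 4 = 0: r = r^2 mod 37 = 28^2 = 7
  -> A = 7
B = 20^3 mod 37  (bits of 3 = 11)
  bit 0 = 1: r = r^2 * 20 mod 37 = 1^2 * 20 = 1*20 = 20
  bit 1 = 1: r = r^2 * 20 mod 37 = 20^2 * 20 = 30*20 = 8
  -> B = 8
s = B^a = 8^20 mod 37  (bits of 20 = 10100)
  bit 0 = 1: r = r^2 * 8 mod 37 = 1^2 * 8 = 1*8 = 8
  bit 1 = 0: r = r^2 mod 37 = 8^2 = 27
  bit 2 = 1: r = r^2 * 8 mod 37 = 27^2 * 8 = 26*8 = 23
  bit 3 = 0: r = r^2 mod 37 = 23^2 = 11
  bit 4 = 0: r = r^2 mod 37 = 11^2 = 10
  -> s = B^a = 10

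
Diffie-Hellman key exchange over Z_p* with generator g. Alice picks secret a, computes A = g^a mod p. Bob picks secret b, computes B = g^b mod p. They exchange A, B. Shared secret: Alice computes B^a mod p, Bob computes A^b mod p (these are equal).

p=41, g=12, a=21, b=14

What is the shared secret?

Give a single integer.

Answer: 33

Derivation:
A = 12^21 mod 41  (bits of 21 = 10101)
  bit 0 = 1: r = r^2 * 12 mod 41 = 1^2 * 12 = 1*12 = 12
  bit 1 = 0: r = r^2 mod 41 = 12^2 = 21
  bit 2 = 1: r = r^2 * 12 mod 41 = 21^2 * 12 = 31*12 = 3
  bit 3 = 0: r = r^2 mod 41 = 3^2 = 9
  bit 4 = 1: r = r^2 * 12 mod 41 = 9^2 * 12 = 40*12 = 29
  -> A = 29
B = 12^14 mod 41  (bits of 14 = 1110)
  bit 0 = 1: r = r^2 * 12 mod 41 = 1^2 * 12 = 1*12 = 12
  bit 1 = 1: r = r^2 * 12 mod 41 = 12^2 * 12 = 21*12 = 6
  bit 2 = 1: r = r^2 * 12 mod 41 = 6^2 * 12 = 36*12 = 22
  bit 3 = 0: r = r^2 mod 41 = 22^2 = 33
  -> B = 33
s = B^a = 33^21 mod 41  (bits of 21 = 10101)
  bit 0 = 1: r = r^2 * 33 mod 41 = 1^2 * 33 = 1*33 = 33
  bit 1 = 0: r = r^2 mod 41 = 33^2 = 23
  bit 2 = 1: r = r^2 * 33 mod 41 = 23^2 * 33 = 37*33 = 32
  bit 3 = 0: r = r^2 mod 41 = 32^2 = 40
  bit 4 = 1: r = r^2 * 33 mod 41 = 40^2 * 33 = 1*33 = 33
  -> s = B^a = 33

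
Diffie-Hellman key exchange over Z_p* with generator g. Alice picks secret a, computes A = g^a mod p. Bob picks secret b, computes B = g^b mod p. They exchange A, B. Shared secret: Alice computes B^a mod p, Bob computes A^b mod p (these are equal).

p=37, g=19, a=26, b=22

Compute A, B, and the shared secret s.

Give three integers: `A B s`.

A = 19^26 mod 37  (bits of 26 = 11010)
  bit 0 = 1: r = r^2 * 19 mod 37 = 1^2 * 19 = 1*19 = 19
  bit 1 = 1: r = r^2 * 19 mod 37 = 19^2 * 19 = 28*19 = 14
  bit 2 = 0: r = r^2 mod 37 = 14^2 = 11
  bit 3 = 1: r = r^2 * 19 mod 37 = 11^2 * 19 = 10*19 = 5
  bit 4 = 0: r = r^2 mod 37 = 5^2 = 25
  -> A = 25
B = 19^22 mod 37  (bits of 22 = 10110)
  bit 0 = 1: r = r^2 * 19 mod 37 = 1^2 * 19 = 1*19 = 19
  bit 1 = 0: r = r^2 mod 37 = 19^2 = 28
  bit 2 = 1: r = r^2 * 19 mod 37 = 28^2 * 19 = 7*19 = 22
  bit 3 = 1: r = r^2 * 19 mod 37 = 22^2 * 19 = 3*19 = 20
  bit 4 = 0: r = r^2 mod 37 = 20^2 = 30
  -> B = 30
s = B^a = 30^26 mod 37  (bits of 26 = 11010)
  bit 0 = 1: r = r^2 * 30 mod 37 = 1^2 * 30 = 1*30 = 30
  bit 1 = 1: r = r^2 * 30 mod 37 = 30^2 * 30 = 12*30 = 27
  bit 2 = 0: r = r^2 mod 37 = 27^2 = 26
  bit 3 = 1: r = r^2 * 30 mod 37 = 26^2 * 30 = 10*30 = 4
  bit 4 = 0: r = r^2 mod 37 = 4^2 = 16
  -> s = B^a = 16

Answer: 25 30 16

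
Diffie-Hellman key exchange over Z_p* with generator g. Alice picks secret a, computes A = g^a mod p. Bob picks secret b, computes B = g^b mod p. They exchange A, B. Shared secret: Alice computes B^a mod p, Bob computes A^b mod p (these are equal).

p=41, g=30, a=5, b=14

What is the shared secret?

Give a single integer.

A = 30^5 mod 41  (bits of 5 = 101)
  bit 0 = 1: r = r^2 * 30 mod 41 = 1^2 * 30 = 1*30 = 30
  bit 1 = 0: r = r^2 mod 41 = 30^2 = 39
  bit 2 = 1: r = r^2 * 30 mod 41 = 39^2 * 30 = 4*30 = 38
  -> A = 38
B = 30^14 mod 41  (bits of 14 = 1110)
  bit 0 = 1: r = r^2 * 30 mod 41 = 1^2 * 30 = 1*30 = 30
  bit 1 = 1: r = r^2 * 30 mod 41 = 30^2 * 30 = 39*30 = 22
  bit 2 = 1: r = r^2 * 30 mod 41 = 22^2 * 30 = 33*30 = 6
  bit 3 = 0: r = r^2 mod 41 = 6^2 = 36
  -> B = 36
s = B^a = 36^5 mod 41  (bits of 5 = 101)
  bit 0 = 1: r = r^2 * 36 mod 41 = 1^2 * 36 = 1*36 = 36
  bit 1 = 0: r = r^2 mod 41 = 36^2 = 25
  bit 2 = 1: r = r^2 * 36 mod 41 = 25^2 * 36 = 10*36 = 32
  -> s = B^a = 32

Answer: 32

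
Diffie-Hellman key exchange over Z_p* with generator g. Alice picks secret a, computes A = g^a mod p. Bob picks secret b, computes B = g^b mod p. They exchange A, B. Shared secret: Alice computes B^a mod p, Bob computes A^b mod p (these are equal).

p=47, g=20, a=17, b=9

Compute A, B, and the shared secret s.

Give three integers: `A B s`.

Answer: 39 13 31

Derivation:
A = 20^17 mod 47  (bits of 17 = 10001)
  bit 0 = 1: r = r^2 * 20 mod 47 = 1^2 * 20 = 1*20 = 20
  bit 1 = 0: r = r^2 mod 47 = 20^2 = 24
  bit 2 = 0: r = r^2 mod 47 = 24^2 = 12
  bit 3 = 0: r = r^2 mod 47 = 12^2 = 3
  bit 4 = 1: r = r^2 * 20 mod 47 = 3^2 * 20 = 9*20 = 39
  -> A = 39
B = 20^9 mod 47  (bits of 9 = 1001)
  bit 0 = 1: r = r^2 * 20 mod 47 = 1^2 * 20 = 1*20 = 20
  bit 1 = 0: r = r^2 mod 47 = 20^2 = 24
  bit 2 = 0: r = r^2 mod 47 = 24^2 = 12
  bit 3 = 1: r = r^2 * 20 mod 47 = 12^2 * 20 = 3*20 = 13
  -> B = 13
s = B^a = 13^17 mod 47  (bits of 17 = 10001)
  bit 0 = 1: r = r^2 * 13 mod 47 = 1^2 * 13 = 1*13 = 13
  bit 1 = 0: r = r^2 mod 47 = 13^2 = 28
  bit 2 = 0: r = r^2 mod 47 = 28^2 = 32
  bit 3 = 0: r = r^2 mod 47 = 32^2 = 37
  bit 4 = 1: r = r^2 * 13 mod 47 = 37^2 * 13 = 6*13 = 31
  -> s = B^a = 31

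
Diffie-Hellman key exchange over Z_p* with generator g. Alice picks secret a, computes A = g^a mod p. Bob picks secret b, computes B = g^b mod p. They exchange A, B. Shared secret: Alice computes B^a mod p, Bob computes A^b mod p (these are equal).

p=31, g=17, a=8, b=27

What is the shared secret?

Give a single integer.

Answer: 8

Derivation:
A = 17^8 mod 31  (bits of 8 = 1000)
  bit 0 = 1: r = r^2 * 17 mod 31 = 1^2 * 17 = 1*17 = 17
  bit 1 = 0: r = r^2 mod 31 = 17^2 = 10
  bit 2 = 0: r = r^2 mod 31 = 10^2 = 7
  bit 3 = 0: r = r^2 mod 31 = 7^2 = 18
  -> A = 18
B = 17^27 mod 31  (bits of 27 = 11011)
  bit 0 = 1: r = r^2 * 17 mod 31 = 1^2 * 17 = 1*17 = 17
  bit 1 = 1: r = r^2 * 17 mod 31 = 17^2 * 17 = 10*17 = 15
  bit 2 = 0: r = r^2 mod 31 = 15^2 = 8
  bit 3 = 1: r = r^2 * 17 mod 31 = 8^2 * 17 = 2*17 = 3
  bit 4 = 1: r = r^2 * 17 mod 31 = 3^2 * 17 = 9*17 = 29
  -> B = 29
s = B^a = 29^8 mod 31  (bits of 8 = 1000)
  bit 0 = 1: r = r^2 * 29 mod 31 = 1^2 * 29 = 1*29 = 29
  bit 1 = 0: r = r^2 mod 31 = 29^2 = 4
  bit 2 = 0: r = r^2 mod 31 = 4^2 = 16
  bit 3 = 0: r = r^2 mod 31 = 16^2 = 8
  -> s = B^a = 8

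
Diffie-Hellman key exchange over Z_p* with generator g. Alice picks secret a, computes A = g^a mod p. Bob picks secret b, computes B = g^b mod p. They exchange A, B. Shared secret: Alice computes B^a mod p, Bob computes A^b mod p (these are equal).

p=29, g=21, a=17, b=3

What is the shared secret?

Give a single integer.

Answer: 15

Derivation:
A = 21^17 mod 29  (bits of 17 = 10001)
  bit 0 = 1: r = r^2 * 21 mod 29 = 1^2 * 21 = 1*21 = 21
  bit 1 = 0: r = r^2 mod 29 = 21^2 = 6
  bit 2 = 0: r = r^2 mod 29 = 6^2 = 7
  bit 3 = 0: r = r^2 mod 29 = 7^2 = 20
  bit 4 = 1: r = r^2 * 21 mod 29 = 20^2 * 21 = 23*21 = 19
  -> A = 19
B = 21^3 mod 29  (bits of 3 = 11)
  bit 0 = 1: r = r^2 * 21 mod 29 = 1^2 * 21 = 1*21 = 21
  bit 1 = 1: r = r^2 * 21 mod 29 = 21^2 * 21 = 6*21 = 10
  -> B = 10
s = B^a = 10^17 mod 29  (bits of 17 = 10001)
  bit 0 = 1: r = r^2 * 10 mod 29 = 1^2 * 10 = 1*10 = 10
  bit 1 = 0: r = r^2 mod 29 = 10^2 = 13
  bit 2 = 0: r = r^2 mod 29 = 13^2 = 24
  bit 3 = 0: r = r^2 mod 29 = 24^2 = 25
  bit 4 = 1: r = r^2 * 10 mod 29 = 25^2 * 10 = 16*10 = 15
  -> s = B^a = 15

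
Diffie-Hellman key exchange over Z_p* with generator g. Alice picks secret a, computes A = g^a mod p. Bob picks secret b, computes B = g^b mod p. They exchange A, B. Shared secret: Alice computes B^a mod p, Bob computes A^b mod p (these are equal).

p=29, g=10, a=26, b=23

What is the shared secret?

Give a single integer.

Answer: 6

Derivation:
A = 10^26 mod 29  (bits of 26 = 11010)
  bit 0 = 1: r = r^2 * 10 mod 29 = 1^2 * 10 = 1*10 = 10
  bit 1 = 1: r = r^2 * 10 mod 29 = 10^2 * 10 = 13*10 = 14
  bit 2 = 0: r = r^2 mod 29 = 14^2 = 22
  bit 3 = 1: r = r^2 * 10 mod 29 = 22^2 * 10 = 20*10 = 26
  bit 4 = 0: r = r^2 mod 29 = 26^2 = 9
  -> A = 9
B = 10^23 mod 29  (bits of 23 = 10111)
  bit 0 = 1: r = r^2 * 10 mod 29 = 1^2 * 10 = 1*10 = 10
  bit 1 = 0: r = r^2 mod 29 = 10^2 = 13
  bit 2 = 1: r = r^2 * 10 mod 29 = 13^2 * 10 = 24*10 = 8
  bit 3 = 1: r = r^2 * 10 mod 29 = 8^2 * 10 = 6*10 = 2
  bit 4 = 1: r = r^2 * 10 mod 29 = 2^2 * 10 = 4*10 = 11
  -> B = 11
s = B^a = 11^26 mod 29  (bits of 26 = 11010)
  bit 0 = 1: r = r^2 * 11 mod 29 = 1^2 * 11 = 1*11 = 11
  bit 1 = 1: r = r^2 * 11 mod 29 = 11^2 * 11 = 5*11 = 26
  bit 2 = 0: r = r^2 mod 29 = 26^2 = 9
  bit 3 = 1: r = r^2 * 11 mod 29 = 9^2 * 11 = 23*11 = 21
  bit 4 = 0: r = r^2 mod 29 = 21^2 = 6
  -> s = B^a = 6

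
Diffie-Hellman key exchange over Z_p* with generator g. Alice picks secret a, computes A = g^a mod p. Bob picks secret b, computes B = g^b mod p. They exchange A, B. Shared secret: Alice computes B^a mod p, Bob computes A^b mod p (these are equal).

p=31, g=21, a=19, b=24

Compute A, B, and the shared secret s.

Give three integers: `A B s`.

Answer: 13 16 2

Derivation:
A = 21^19 mod 31  (bits of 19 = 10011)
  bit 0 = 1: r = r^2 * 21 mod 31 = 1^2 * 21 = 1*21 = 21
  bit 1 = 0: r = r^2 mod 31 = 21^2 = 7
  bit 2 = 0: r = r^2 mod 31 = 7^2 = 18
  bit 3 = 1: r = r^2 * 21 mod 31 = 18^2 * 21 = 14*21 = 15
  bit 4 = 1: r = r^2 * 21 mod 31 = 15^2 * 21 = 8*21 = 13
  -> A = 13
B = 21^24 mod 31  (bits of 24 = 11000)
  bit 0 = 1: r = r^2 * 21 mod 31 = 1^2 * 21 = 1*21 = 21
  bit 1 = 1: r = r^2 * 21 mod 31 = 21^2 * 21 = 7*21 = 23
  bit 2 = 0: r = r^2 mod 31 = 23^2 = 2
  bit 3 = 0: r = r^2 mod 31 = 2^2 = 4
  bit 4 = 0: r = r^2 mod 31 = 4^2 = 16
  -> B = 16
s = B^a = 16^19 mod 31  (bits of 19 = 10011)
  bit 0 = 1: r = r^2 * 16 mod 31 = 1^2 * 16 = 1*16 = 16
  bit 1 = 0: r = r^2 mod 31 = 16^2 = 8
  bit 2 = 0: r = r^2 mod 31 = 8^2 = 2
  bit 3 = 1: r = r^2 * 16 mod 31 = 2^2 * 16 = 4*16 = 2
  bit 4 = 1: r = r^2 * 16 mod 31 = 2^2 * 16 = 4*16 = 2
  -> s = B^a = 2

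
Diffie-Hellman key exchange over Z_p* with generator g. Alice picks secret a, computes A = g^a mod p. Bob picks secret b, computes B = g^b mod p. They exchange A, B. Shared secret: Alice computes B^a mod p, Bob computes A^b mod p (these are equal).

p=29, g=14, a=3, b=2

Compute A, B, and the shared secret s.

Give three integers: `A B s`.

Answer: 18 22 5

Derivation:
A = 14^3 mod 29  (bits of 3 = 11)
  bit 0 = 1: r = r^2 * 14 mod 29 = 1^2 * 14 = 1*14 = 14
  bit 1 = 1: r = r^2 * 14 mod 29 = 14^2 * 14 = 22*14 = 18
  -> A = 18
B = 14^2 mod 29  (bits of 2 = 10)
  bit 0 = 1: r = r^2 * 14 mod 29 = 1^2 * 14 = 1*14 = 14
  bit 1 = 0: r = r^2 mod 29 = 14^2 = 22
  -> B = 22
s = B^a = 22^3 mod 29  (bits of 3 = 11)
  bit 0 = 1: r = r^2 * 22 mod 29 = 1^2 * 22 = 1*22 = 22
  bit 1 = 1: r = r^2 * 22 mod 29 = 22^2 * 22 = 20*22 = 5
  -> s = B^a = 5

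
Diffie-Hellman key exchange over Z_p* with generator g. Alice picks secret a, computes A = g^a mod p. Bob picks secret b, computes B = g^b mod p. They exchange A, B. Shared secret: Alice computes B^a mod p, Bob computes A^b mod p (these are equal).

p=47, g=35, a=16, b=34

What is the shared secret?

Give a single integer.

A = 35^16 mod 47  (bits of 16 = 10000)
  bit 0 = 1: r = r^2 * 35 mod 47 = 1^2 * 35 = 1*35 = 35
  bit 1 = 0: r = r^2 mod 47 = 35^2 = 3
  bit 2 = 0: r = r^2 mod 47 = 3^2 = 9
  bit 3 = 0: r = r^2 mod 47 = 9^2 = 34
  bit 4 = 0: r = r^2 mod 47 = 34^2 = 28
  -> A = 28
B = 35^34 mod 47  (bits of 34 = 100010)
  bit 0 = 1: r = r^2 * 35 mod 47 = 1^2 * 35 = 1*35 = 35
  bit 1 = 0: r = r^2 mod 47 = 35^2 = 3
  bit 2 = 0: r = r^2 mod 47 = 3^2 = 9
  bit 3 = 0: r = r^2 mod 47 = 9^2 = 34
  bit 4 = 1: r = r^2 * 35 mod 47 = 34^2 * 35 = 28*35 = 40
  bit 5 = 0: r = r^2 mod 47 = 40^2 = 2
  -> B = 2
s = B^a = 2^16 mod 47  (bits of 16 = 10000)
  bit 0 = 1: r = r^2 * 2 mod 47 = 1^2 * 2 = 1*2 = 2
  bit 1 = 0: r = r^2 mod 47 = 2^2 = 4
  bit 2 = 0: r = r^2 mod 47 = 4^2 = 16
  bit 3 = 0: r = r^2 mod 47 = 16^2 = 21
  bit 4 = 0: r = r^2 mod 47 = 21^2 = 18
  -> s = B^a = 18

Answer: 18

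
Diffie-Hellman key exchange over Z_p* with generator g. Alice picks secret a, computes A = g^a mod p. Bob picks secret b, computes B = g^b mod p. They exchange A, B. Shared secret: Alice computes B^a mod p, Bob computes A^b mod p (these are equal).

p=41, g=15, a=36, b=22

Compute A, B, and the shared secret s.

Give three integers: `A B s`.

Answer: 4 21 16

Derivation:
A = 15^36 mod 41  (bits of 36 = 100100)
  bit 0 = 1: r = r^2 * 15 mod 41 = 1^2 * 15 = 1*15 = 15
  bit 1 = 0: r = r^2 mod 41 = 15^2 = 20
  bit 2 = 0: r = r^2 mod 41 = 20^2 = 31
  bit 3 = 1: r = r^2 * 15 mod 41 = 31^2 * 15 = 18*15 = 24
  bit 4 = 0: r = r^2 mod 41 = 24^2 = 2
  bit 5 = 0: r = r^2 mod 41 = 2^2 = 4
  -> A = 4
B = 15^22 mod 41  (bits of 22 = 10110)
  bit 0 = 1: r = r^2 * 15 mod 41 = 1^2 * 15 = 1*15 = 15
  bit 1 = 0: r = r^2 mod 41 = 15^2 = 20
  bit 2 = 1: r = r^2 * 15 mod 41 = 20^2 * 15 = 31*15 = 14
  bit 3 = 1: r = r^2 * 15 mod 41 = 14^2 * 15 = 32*15 = 29
  bit 4 = 0: r = r^2 mod 41 = 29^2 = 21
  -> B = 21
s = B^a = 21^36 mod 41  (bits of 36 = 100100)
  bit 0 = 1: r = r^2 * 21 mod 41 = 1^2 * 21 = 1*21 = 21
  bit 1 = 0: r = r^2 mod 41 = 21^2 = 31
  bit 2 = 0: r = r^2 mod 41 = 31^2 = 18
  bit 3 = 1: r = r^2 * 21 mod 41 = 18^2 * 21 = 37*21 = 39
  bit 4 = 0: r = r^2 mod 41 = 39^2 = 4
  bit 5 = 0: r = r^2 mod 41 = 4^2 = 16
  -> s = B^a = 16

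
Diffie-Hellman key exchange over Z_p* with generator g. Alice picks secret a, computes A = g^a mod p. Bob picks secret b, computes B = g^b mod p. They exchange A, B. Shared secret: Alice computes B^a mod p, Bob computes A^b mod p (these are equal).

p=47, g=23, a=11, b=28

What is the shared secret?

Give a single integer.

Answer: 28

Derivation:
A = 23^11 mod 47  (bits of 11 = 1011)
  bit 0 = 1: r = r^2 * 23 mod 47 = 1^2 * 23 = 1*23 = 23
  bit 1 = 0: r = r^2 mod 47 = 23^2 = 12
  bit 2 = 1: r = r^2 * 23 mod 47 = 12^2 * 23 = 3*23 = 22
  bit 3 = 1: r = r^2 * 23 mod 47 = 22^2 * 23 = 14*23 = 40
  -> A = 40
B = 23^28 mod 47  (bits of 28 = 11100)
  bit 0 = 1: r = r^2 * 23 mod 47 = 1^2 * 23 = 1*23 = 23
  bit 1 = 1: r = r^2 * 23 mod 47 = 23^2 * 23 = 12*23 = 41
  bit 2 = 1: r = r^2 * 23 mod 47 = 41^2 * 23 = 36*23 = 29
  bit 3 = 0: r = r^2 mod 47 = 29^2 = 42
  bit 4 = 0: r = r^2 mod 47 = 42^2 = 25
  -> B = 25
s = B^a = 25^11 mod 47  (bits of 11 = 1011)
  bit 0 = 1: r = r^2 * 25 mod 47 = 1^2 * 25 = 1*25 = 25
  bit 1 = 0: r = r^2 mod 47 = 25^2 = 14
  bit 2 = 1: r = r^2 * 25 mod 47 = 14^2 * 25 = 8*25 = 12
  bit 3 = 1: r = r^2 * 25 mod 47 = 12^2 * 25 = 3*25 = 28
  -> s = B^a = 28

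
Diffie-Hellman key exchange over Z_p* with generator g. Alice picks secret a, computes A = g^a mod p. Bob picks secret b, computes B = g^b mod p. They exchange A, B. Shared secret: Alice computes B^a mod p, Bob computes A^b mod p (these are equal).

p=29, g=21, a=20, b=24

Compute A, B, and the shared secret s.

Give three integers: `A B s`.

A = 21^20 mod 29  (bits of 20 = 10100)
  bit 0 = 1: r = r^2 * 21 mod 29 = 1^2 * 21 = 1*21 = 21
  bit 1 = 0: r = r^2 mod 29 = 21^2 = 6
  bit 2 = 1: r = r^2 * 21 mod 29 = 6^2 * 21 = 7*21 = 2
  bit 3 = 0: r = r^2 mod 29 = 2^2 = 4
  bit 4 = 0: r = r^2 mod 29 = 4^2 = 16
  -> A = 16
B = 21^24 mod 29  (bits of 24 = 11000)
  bit 0 = 1: r = r^2 * 21 mod 29 = 1^2 * 21 = 1*21 = 21
  bit 1 = 1: r = r^2 * 21 mod 29 = 21^2 * 21 = 6*21 = 10
  bit 2 = 0: r = r^2 mod 29 = 10^2 = 13
  bit 3 = 0: r = r^2 mod 29 = 13^2 = 24
  bit 4 = 0: r = r^2 mod 29 = 24^2 = 25
  -> B = 25
s = B^a = 25^20 mod 29  (bits of 20 = 10100)
  bit 0 = 1: r = r^2 * 25 mod 29 = 1^2 * 25 = 1*25 = 25
  bit 1 = 0: r = r^2 mod 29 = 25^2 = 16
  bit 2 = 1: r = r^2 * 25 mod 29 = 16^2 * 25 = 24*25 = 20
  bit 3 = 0: r = r^2 mod 29 = 20^2 = 23
  bit 4 = 0: r = r^2 mod 29 = 23^2 = 7
  -> s = B^a = 7

Answer: 16 25 7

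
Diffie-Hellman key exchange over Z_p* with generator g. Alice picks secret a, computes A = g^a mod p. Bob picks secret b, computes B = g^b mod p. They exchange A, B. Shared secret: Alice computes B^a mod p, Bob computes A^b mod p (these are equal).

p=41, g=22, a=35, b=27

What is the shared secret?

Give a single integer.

A = 22^35 mod 41  (bits of 35 = 100011)
  bit 0 = 1: r = r^2 * 22 mod 41 = 1^2 * 22 = 1*22 = 22
  bit 1 = 0: r = r^2 mod 41 = 22^2 = 33
  bit 2 = 0: r = r^2 mod 41 = 33^2 = 23
  bit 3 = 0: r = r^2 mod 41 = 23^2 = 37
  bit 4 = 1: r = r^2 * 22 mod 41 = 37^2 * 22 = 16*22 = 24
  bit 5 = 1: r = r^2 * 22 mod 41 = 24^2 * 22 = 2*22 = 3
  -> A = 3
B = 22^27 mod 41  (bits of 27 = 11011)
  bit 0 = 1: r = r^2 * 22 mod 41 = 1^2 * 22 = 1*22 = 22
  bit 1 = 1: r = r^2 * 22 mod 41 = 22^2 * 22 = 33*22 = 29
  bit 2 = 0: r = r^2 mod 41 = 29^2 = 21
  bit 3 = 1: r = r^2 * 22 mod 41 = 21^2 * 22 = 31*22 = 26
  bit 4 = 1: r = r^2 * 22 mod 41 = 26^2 * 22 = 20*22 = 30
  -> B = 30
s = B^a = 30^35 mod 41  (bits of 35 = 100011)
  bit 0 = 1: r = r^2 * 30 mod 41 = 1^2 * 30 = 1*30 = 30
  bit 1 = 0: r = r^2 mod 41 = 30^2 = 39
  bit 2 = 0: r = r^2 mod 41 = 39^2 = 4
  bit 3 = 0: r = r^2 mod 41 = 4^2 = 16
  bit 4 = 1: r = r^2 * 30 mod 41 = 16^2 * 30 = 10*30 = 13
  bit 5 = 1: r = r^2 * 30 mod 41 = 13^2 * 30 = 5*30 = 27
  -> s = B^a = 27

Answer: 27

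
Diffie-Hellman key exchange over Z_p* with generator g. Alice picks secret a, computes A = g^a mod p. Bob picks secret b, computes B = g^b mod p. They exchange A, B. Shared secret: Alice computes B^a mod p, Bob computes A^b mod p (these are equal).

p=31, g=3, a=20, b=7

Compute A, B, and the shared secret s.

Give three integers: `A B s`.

Answer: 5 17 5

Derivation:
A = 3^20 mod 31  (bits of 20 = 10100)
  bit 0 = 1: r = r^2 * 3 mod 31 = 1^2 * 3 = 1*3 = 3
  bit 1 = 0: r = r^2 mod 31 = 3^2 = 9
  bit 2 = 1: r = r^2 * 3 mod 31 = 9^2 * 3 = 19*3 = 26
  bit 3 = 0: r = r^2 mod 31 = 26^2 = 25
  bit 4 = 0: r = r^2 mod 31 = 25^2 = 5
  -> A = 5
B = 3^7 mod 31  (bits of 7 = 111)
  bit 0 = 1: r = r^2 * 3 mod 31 = 1^2 * 3 = 1*3 = 3
  bit 1 = 1: r = r^2 * 3 mod 31 = 3^2 * 3 = 9*3 = 27
  bit 2 = 1: r = r^2 * 3 mod 31 = 27^2 * 3 = 16*3 = 17
  -> B = 17
s = B^a = 17^20 mod 31  (bits of 20 = 10100)
  bit 0 = 1: r = r^2 * 17 mod 31 = 1^2 * 17 = 1*17 = 17
  bit 1 = 0: r = r^2 mod 31 = 17^2 = 10
  bit 2 = 1: r = r^2 * 17 mod 31 = 10^2 * 17 = 7*17 = 26
  bit 3 = 0: r = r^2 mod 31 = 26^2 = 25
  bit 4 = 0: r = r^2 mod 31 = 25^2 = 5
  -> s = B^a = 5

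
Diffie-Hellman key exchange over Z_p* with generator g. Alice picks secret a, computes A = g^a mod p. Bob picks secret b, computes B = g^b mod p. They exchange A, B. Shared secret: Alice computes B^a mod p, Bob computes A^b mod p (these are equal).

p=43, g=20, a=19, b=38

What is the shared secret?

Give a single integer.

A = 20^19 mod 43  (bits of 19 = 10011)
  bit 0 = 1: r = r^2 * 20 mod 43 = 1^2 * 20 = 1*20 = 20
  bit 1 = 0: r = r^2 mod 43 = 20^2 = 13
  bit 2 = 0: r = r^2 mod 43 = 13^2 = 40
  bit 3 = 1: r = r^2 * 20 mod 43 = 40^2 * 20 = 9*20 = 8
  bit 4 = 1: r = r^2 * 20 mod 43 = 8^2 * 20 = 21*20 = 33
  -> A = 33
B = 20^38 mod 43  (bits of 38 = 100110)
  bit 0 = 1: r = r^2 * 20 mod 43 = 1^2 * 20 = 1*20 = 20
  bit 1 = 0: r = r^2 mod 43 = 20^2 = 13
  bit 2 = 0: r = r^2 mod 43 = 13^2 = 40
  bit 3 = 1: r = r^2 * 20 mod 43 = 40^2 * 20 = 9*20 = 8
  bit 4 = 1: r = r^2 * 20 mod 43 = 8^2 * 20 = 21*20 = 33
  bit 5 = 0: r = r^2 mod 43 = 33^2 = 14
  -> B = 14
s = B^a = 14^19 mod 43  (bits of 19 = 10011)
  bit 0 = 1: r = r^2 * 14 mod 43 = 1^2 * 14 = 1*14 = 14
  bit 1 = 0: r = r^2 mod 43 = 14^2 = 24
  bit 2 = 0: r = r^2 mod 43 = 24^2 = 17
  bit 3 = 1: r = r^2 * 14 mod 43 = 17^2 * 14 = 31*14 = 4
  bit 4 = 1: r = r^2 * 14 mod 43 = 4^2 * 14 = 16*14 = 9
  -> s = B^a = 9

Answer: 9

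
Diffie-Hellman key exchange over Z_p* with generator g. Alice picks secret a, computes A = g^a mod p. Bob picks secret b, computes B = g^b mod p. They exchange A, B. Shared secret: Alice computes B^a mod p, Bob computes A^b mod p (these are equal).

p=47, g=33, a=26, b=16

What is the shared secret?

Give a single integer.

A = 33^26 mod 47  (bits of 26 = 11010)
  bit 0 = 1: r = r^2 * 33 mod 47 = 1^2 * 33 = 1*33 = 33
  bit 1 = 1: r = r^2 * 33 mod 47 = 33^2 * 33 = 8*33 = 29
  bit 2 = 0: r = r^2 mod 47 = 29^2 = 42
  bit 3 = 1: r = r^2 * 33 mod 47 = 42^2 * 33 = 25*33 = 26
  bit 4 = 0: r = r^2 mod 47 = 26^2 = 18
  -> A = 18
B = 33^16 mod 47  (bits of 16 = 10000)
  bit 0 = 1: r = r^2 * 33 mod 47 = 1^2 * 33 = 1*33 = 33
  bit 1 = 0: r = r^2 mod 47 = 33^2 = 8
  bit 2 = 0: r = r^2 mod 47 = 8^2 = 17
  bit 3 = 0: r = r^2 mod 47 = 17^2 = 7
  bit 4 = 0: r = r^2 mod 47 = 7^2 = 2
  -> B = 2
s = B^a = 2^26 mod 47  (bits of 26 = 11010)
  bit 0 = 1: r = r^2 * 2 mod 47 = 1^2 * 2 = 1*2 = 2
  bit 1 = 1: r = r^2 * 2 mod 47 = 2^2 * 2 = 4*2 = 8
  bit 2 = 0: r = r^2 mod 47 = 8^2 = 17
  bit 3 = 1: r = r^2 * 2 mod 47 = 17^2 * 2 = 7*2 = 14
  bit 4 = 0: r = r^2 mod 47 = 14^2 = 8
  -> s = B^a = 8

Answer: 8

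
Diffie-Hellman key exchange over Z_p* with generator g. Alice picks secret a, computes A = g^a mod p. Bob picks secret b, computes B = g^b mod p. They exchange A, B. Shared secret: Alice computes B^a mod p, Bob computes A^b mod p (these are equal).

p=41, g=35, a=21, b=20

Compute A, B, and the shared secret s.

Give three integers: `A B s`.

A = 35^21 mod 41  (bits of 21 = 10101)
  bit 0 = 1: r = r^2 * 35 mod 41 = 1^2 * 35 = 1*35 = 35
  bit 1 = 0: r = r^2 mod 41 = 35^2 = 36
  bit 2 = 1: r = r^2 * 35 mod 41 = 36^2 * 35 = 25*35 = 14
  bit 3 = 0: r = r^2 mod 41 = 14^2 = 32
  bit 4 = 1: r = r^2 * 35 mod 41 = 32^2 * 35 = 40*35 = 6
  -> A = 6
B = 35^20 mod 41  (bits of 20 = 10100)
  bit 0 = 1: r = r^2 * 35 mod 41 = 1^2 * 35 = 1*35 = 35
  bit 1 = 0: r = r^2 mod 41 = 35^2 = 36
  bit 2 = 1: r = r^2 * 35 mod 41 = 36^2 * 35 = 25*35 = 14
  bit 3 = 0: r = r^2 mod 41 = 14^2 = 32
  bit 4 = 0: r = r^2 mod 41 = 32^2 = 40
  -> B = 40
s = B^a = 40^21 mod 41  (bits of 21 = 10101)
  bit 0 = 1: r = r^2 * 40 mod 41 = 1^2 * 40 = 1*40 = 40
  bit 1 = 0: r = r^2 mod 41 = 40^2 = 1
  bit 2 = 1: r = r^2 * 40 mod 41 = 1^2 * 40 = 1*40 = 40
  bit 3 = 0: r = r^2 mod 41 = 40^2 = 1
  bit 4 = 1: r = r^2 * 40 mod 41 = 1^2 * 40 = 1*40 = 40
  -> s = B^a = 40

Answer: 6 40 40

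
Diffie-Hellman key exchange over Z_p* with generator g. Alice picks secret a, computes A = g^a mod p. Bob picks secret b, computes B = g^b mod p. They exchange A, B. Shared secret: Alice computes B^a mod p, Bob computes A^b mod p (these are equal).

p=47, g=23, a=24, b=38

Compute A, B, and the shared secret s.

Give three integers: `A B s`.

A = 23^24 mod 47  (bits of 24 = 11000)
  bit 0 = 1: r = r^2 * 23 mod 47 = 1^2 * 23 = 1*23 = 23
  bit 1 = 1: r = r^2 * 23 mod 47 = 23^2 * 23 = 12*23 = 41
  bit 2 = 0: r = r^2 mod 47 = 41^2 = 36
  bit 3 = 0: r = r^2 mod 47 = 36^2 = 27
  bit 4 = 0: r = r^2 mod 47 = 27^2 = 24
  -> A = 24
B = 23^38 mod 47  (bits of 38 = 100110)
  bit 0 = 1: r = r^2 * 23 mod 47 = 1^2 * 23 = 1*23 = 23
  bit 1 = 0: r = r^2 mod 47 = 23^2 = 12
  bit 2 = 0: r = r^2 mod 47 = 12^2 = 3
  bit 3 = 1: r = r^2 * 23 mod 47 = 3^2 * 23 = 9*23 = 19
  bit 4 = 1: r = r^2 * 23 mod 47 = 19^2 * 23 = 32*23 = 31
  bit 5 = 0: r = r^2 mod 47 = 31^2 = 21
  -> B = 21
s = B^a = 21^24 mod 47  (bits of 24 = 11000)
  bit 0 = 1: r = r^2 * 21 mod 47 = 1^2 * 21 = 1*21 = 21
  bit 1 = 1: r = r^2 * 21 mod 47 = 21^2 * 21 = 18*21 = 2
  bit 2 = 0: r = r^2 mod 47 = 2^2 = 4
  bit 3 = 0: r = r^2 mod 47 = 4^2 = 16
  bit 4 = 0: r = r^2 mod 47 = 16^2 = 21
  -> s = B^a = 21

Answer: 24 21 21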